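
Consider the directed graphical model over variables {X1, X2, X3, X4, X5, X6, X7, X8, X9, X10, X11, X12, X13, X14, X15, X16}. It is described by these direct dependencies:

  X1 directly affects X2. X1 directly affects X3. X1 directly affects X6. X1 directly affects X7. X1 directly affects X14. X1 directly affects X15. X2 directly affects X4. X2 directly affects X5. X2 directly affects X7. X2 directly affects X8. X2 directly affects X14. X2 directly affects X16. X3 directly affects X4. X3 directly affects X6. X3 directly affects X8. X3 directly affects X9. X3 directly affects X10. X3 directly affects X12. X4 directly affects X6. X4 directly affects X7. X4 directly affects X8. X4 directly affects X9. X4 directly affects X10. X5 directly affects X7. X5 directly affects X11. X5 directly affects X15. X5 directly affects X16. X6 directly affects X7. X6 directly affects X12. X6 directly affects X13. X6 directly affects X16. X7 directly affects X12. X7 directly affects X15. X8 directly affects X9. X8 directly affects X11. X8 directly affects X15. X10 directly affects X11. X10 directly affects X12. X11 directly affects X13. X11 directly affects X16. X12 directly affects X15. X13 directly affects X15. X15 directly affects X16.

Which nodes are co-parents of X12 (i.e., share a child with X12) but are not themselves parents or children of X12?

Children of X12: X15.
  parents(X15) \ {X12} = {X1, X5, X7, X8, X13}.
Excluding nodes already adjacent to X12 (X3, X6, X7, X10, X15), the co-parent-only contribution is {X1, X5, X8, X13}.

{X1, X5, X8, X13}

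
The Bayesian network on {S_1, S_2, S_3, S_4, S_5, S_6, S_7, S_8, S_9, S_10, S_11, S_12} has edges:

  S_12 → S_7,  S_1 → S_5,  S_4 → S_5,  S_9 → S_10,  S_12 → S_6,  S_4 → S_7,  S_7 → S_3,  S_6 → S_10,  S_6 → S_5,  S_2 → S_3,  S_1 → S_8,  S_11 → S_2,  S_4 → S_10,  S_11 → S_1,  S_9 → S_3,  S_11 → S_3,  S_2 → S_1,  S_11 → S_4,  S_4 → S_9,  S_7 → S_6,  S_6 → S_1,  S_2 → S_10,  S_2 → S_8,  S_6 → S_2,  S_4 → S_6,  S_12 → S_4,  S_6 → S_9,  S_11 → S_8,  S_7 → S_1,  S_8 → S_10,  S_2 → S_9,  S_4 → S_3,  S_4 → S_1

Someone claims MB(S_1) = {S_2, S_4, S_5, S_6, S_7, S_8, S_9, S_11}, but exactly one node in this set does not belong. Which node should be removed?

The Markov blanket of a node is its parents, its children, and the other parents of its children.
S_1 has children S_5, S_8.
Pa(S_1) = {S_2, S_4, S_6, S_7, S_11}.
Parents of each child, excluding S_1:
  S_5's other parents are S_4, S_6.
  S_8's other parents are S_2, S_11.
MB(S_1) = {S_2, S_4, S_5, S_6, S_7, S_8, S_11}.
S_9 is neither a parent, child, nor co-parent of S_1, so it does not belong.

S_9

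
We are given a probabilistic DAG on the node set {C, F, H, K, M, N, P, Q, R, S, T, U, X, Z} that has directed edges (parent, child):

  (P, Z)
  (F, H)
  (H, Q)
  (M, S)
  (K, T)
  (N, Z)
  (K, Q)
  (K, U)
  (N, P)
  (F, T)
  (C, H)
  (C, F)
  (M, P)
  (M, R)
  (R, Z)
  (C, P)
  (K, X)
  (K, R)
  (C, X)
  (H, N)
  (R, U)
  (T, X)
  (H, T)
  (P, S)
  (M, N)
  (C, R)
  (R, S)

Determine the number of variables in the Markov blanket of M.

Recall MB(v) = parents ∪ children ∪ spouses, where spouses are the other parents of v's children.
Ch(M) = {N, P, R, S}.
M's parents: none.
Parents of each child, excluding M:
  parents(N) \ {M} = {H}.
  P's other parents are C, N.
  parents(R) \ {M} = {C, K}.
  parents(S) \ {M} = {P, R}.
MB(M) = {C, H, K, N, P, R, S}, which has 7 nodes.

7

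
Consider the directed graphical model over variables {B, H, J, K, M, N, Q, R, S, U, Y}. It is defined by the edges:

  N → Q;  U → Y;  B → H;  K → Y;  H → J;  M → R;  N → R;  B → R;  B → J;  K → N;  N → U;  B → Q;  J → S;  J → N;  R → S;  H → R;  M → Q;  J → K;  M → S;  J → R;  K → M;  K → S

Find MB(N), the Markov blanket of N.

{B, H, J, K, M, Q, R, U}

N's parents: J, K.
Children of N: Q, R, U.
Parents of each child, excluding N:
  Q's other parents are B, M.
  R also has parents B, H, J, M.
  U: no additional parents.
MB(N) = {B, H, J, K, M, Q, R, U}.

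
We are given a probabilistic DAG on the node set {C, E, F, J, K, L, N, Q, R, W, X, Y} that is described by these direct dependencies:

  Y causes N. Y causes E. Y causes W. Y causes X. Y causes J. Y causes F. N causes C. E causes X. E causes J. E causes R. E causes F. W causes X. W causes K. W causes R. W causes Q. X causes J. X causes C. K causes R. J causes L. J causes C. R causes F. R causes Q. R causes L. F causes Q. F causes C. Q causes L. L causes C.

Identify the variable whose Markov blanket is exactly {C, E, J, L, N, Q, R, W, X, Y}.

The target node must have every member of {C, E, J, L, N, Q, R, W, X, Y} as a parent, child, or co-parent, and no others.
Parents of F: E, R, Y; children: C, Q; co-parents: J, L, N, R, W, X.
These exactly cover the given set, so the node is F.

F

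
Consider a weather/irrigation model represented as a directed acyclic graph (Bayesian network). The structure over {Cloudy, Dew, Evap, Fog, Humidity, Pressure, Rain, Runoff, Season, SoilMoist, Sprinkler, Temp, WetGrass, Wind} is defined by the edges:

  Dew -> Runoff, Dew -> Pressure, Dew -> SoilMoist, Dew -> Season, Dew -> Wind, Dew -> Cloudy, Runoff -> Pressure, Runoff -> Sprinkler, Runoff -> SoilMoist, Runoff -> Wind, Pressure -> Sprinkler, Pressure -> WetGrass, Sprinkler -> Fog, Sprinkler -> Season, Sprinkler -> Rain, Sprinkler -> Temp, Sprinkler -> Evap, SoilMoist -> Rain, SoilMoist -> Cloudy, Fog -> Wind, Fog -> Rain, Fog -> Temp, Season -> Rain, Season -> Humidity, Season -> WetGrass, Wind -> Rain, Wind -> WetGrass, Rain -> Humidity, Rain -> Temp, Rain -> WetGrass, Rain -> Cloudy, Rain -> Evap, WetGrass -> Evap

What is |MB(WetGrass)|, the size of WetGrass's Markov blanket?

The Markov blanket of a node is its parents, its children, and the other parents of its children.
Ch(WetGrass) = {Evap}.
WetGrass has parents Pressure, Rain, Season, Wind.
Other parents of WetGrass's children:
  parents(Evap) \ {WetGrass} = {Rain, Sprinkler}.
MB(WetGrass) = {Evap, Pressure, Rain, Season, Sprinkler, Wind}, which has 6 nodes.

6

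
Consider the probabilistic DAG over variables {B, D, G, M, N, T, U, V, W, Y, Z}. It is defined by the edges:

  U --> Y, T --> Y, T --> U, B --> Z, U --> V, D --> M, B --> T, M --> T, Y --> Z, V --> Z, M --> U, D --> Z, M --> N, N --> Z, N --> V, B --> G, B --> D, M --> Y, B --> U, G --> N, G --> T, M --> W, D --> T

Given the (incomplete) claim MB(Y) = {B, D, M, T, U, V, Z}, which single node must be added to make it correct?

N

By definition, MB(Y) is built from Y's parents, Y's children, and the co-parents of Y.
Y's children: Z.
Y has parents M, T, U.
Parents of each child, excluding Y:
  Z: B, D, N, V
MB(Y) = {B, D, M, N, T, U, V, Z}.
Comparing with the claimed set, N is missing.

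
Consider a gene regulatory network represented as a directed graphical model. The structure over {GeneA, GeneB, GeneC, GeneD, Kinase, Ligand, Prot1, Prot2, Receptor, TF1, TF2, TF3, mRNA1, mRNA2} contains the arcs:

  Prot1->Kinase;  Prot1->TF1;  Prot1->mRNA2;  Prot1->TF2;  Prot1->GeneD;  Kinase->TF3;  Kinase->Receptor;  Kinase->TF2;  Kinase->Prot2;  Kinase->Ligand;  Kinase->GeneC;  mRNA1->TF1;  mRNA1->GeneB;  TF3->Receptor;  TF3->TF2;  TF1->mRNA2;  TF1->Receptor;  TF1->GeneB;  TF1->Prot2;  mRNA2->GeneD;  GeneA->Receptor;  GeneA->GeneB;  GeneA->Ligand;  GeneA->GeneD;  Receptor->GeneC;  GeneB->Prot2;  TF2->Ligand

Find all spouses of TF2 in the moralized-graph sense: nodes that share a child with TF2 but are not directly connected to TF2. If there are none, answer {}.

{GeneA}

Children of TF2: Ligand.
  Ligand also has parents GeneA, Kinase.
Excluding nodes already adjacent to TF2 (Kinase, Ligand, Prot1, TF3), the co-parent-only contribution is {GeneA}.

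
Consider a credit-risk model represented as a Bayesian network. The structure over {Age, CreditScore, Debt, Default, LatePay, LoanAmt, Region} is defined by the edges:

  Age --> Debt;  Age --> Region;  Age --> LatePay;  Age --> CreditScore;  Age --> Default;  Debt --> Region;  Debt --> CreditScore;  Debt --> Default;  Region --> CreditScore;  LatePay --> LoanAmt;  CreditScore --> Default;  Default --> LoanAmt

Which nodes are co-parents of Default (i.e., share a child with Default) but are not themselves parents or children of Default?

{LatePay}

Children of Default: LoanAmt.
  LoanAmt: LatePay
Excluding nodes already adjacent to Default (Age, CreditScore, Debt, LoanAmt), the co-parent-only contribution is {LatePay}.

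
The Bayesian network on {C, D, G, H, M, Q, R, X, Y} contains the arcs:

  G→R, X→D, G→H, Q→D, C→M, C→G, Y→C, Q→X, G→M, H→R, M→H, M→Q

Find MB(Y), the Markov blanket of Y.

{C}

Y's parents: none.
Y's children: C.
Co-parents of Y (other parents of its children):
  C: no additional parents.
MB(Y) = {C}.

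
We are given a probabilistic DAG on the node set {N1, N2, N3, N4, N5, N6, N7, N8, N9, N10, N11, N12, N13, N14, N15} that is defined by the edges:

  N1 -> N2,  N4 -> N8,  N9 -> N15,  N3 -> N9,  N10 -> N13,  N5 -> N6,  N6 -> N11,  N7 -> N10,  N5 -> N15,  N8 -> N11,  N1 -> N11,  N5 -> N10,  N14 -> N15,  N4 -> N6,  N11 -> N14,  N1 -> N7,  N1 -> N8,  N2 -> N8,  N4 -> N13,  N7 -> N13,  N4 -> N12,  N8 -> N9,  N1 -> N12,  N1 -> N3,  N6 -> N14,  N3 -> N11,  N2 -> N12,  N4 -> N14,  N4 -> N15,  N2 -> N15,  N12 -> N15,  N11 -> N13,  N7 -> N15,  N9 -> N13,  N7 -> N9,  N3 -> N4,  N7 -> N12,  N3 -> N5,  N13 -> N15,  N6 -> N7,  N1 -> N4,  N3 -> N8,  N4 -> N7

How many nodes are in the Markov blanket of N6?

8

Children of N6: N7, N11, N14.
Parents of N6: N4, N5.
Other parents of N6's children:
  parents(N7) \ {N6} = {N1, N4}.
  N11 also has parents N1, N3, N8.
  parents(N14) \ {N6} = {N4, N11}.
MB(N6) = {N1, N3, N4, N5, N7, N8, N11, N14}, which has 8 nodes.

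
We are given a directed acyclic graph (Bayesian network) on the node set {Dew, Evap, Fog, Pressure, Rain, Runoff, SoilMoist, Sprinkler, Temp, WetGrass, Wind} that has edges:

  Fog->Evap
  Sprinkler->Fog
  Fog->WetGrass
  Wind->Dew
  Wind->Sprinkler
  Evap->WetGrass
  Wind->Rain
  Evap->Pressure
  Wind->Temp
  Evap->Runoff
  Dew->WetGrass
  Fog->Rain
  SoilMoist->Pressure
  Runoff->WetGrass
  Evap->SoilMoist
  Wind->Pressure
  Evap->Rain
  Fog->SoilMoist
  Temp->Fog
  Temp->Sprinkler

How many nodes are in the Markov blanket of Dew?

5

Dew's parents: Wind.
Dew has child WetGrass.
Other parents of Dew's children:
  WetGrass: Evap, Fog, Runoff
MB(Dew) = {Evap, Fog, Runoff, WetGrass, Wind}, which has 5 nodes.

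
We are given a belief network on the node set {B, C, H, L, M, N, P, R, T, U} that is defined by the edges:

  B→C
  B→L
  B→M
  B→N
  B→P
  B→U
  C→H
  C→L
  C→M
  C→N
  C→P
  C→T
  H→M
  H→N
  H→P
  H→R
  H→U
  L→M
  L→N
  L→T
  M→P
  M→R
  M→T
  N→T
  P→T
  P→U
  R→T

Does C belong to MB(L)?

C is a parent of L.
So C ∈ MB(L).

Yes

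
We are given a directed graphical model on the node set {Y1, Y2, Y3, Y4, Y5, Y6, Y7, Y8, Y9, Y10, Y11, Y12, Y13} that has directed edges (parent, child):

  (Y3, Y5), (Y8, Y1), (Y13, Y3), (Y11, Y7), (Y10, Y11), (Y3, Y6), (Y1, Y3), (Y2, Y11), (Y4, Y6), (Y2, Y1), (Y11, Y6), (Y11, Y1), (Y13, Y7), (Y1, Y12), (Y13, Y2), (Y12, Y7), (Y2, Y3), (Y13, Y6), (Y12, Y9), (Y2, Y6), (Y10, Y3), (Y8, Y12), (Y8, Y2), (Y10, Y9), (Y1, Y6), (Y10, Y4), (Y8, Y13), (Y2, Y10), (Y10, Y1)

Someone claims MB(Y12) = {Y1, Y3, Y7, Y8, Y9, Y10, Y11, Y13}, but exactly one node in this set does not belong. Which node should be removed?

Y12 has children Y7, Y9.
Pa(Y12) = {Y1, Y8}.
For each child, the remaining parents (spouses of Y12):
  parents(Y9) \ {Y12} = {Y10}.
  parents(Y7) \ {Y12} = {Y11, Y13}.
MB(Y12) = {Y1, Y7, Y8, Y9, Y10, Y11, Y13}.
Y3 is neither a parent, child, nor co-parent of Y12, so it does not belong.

Y3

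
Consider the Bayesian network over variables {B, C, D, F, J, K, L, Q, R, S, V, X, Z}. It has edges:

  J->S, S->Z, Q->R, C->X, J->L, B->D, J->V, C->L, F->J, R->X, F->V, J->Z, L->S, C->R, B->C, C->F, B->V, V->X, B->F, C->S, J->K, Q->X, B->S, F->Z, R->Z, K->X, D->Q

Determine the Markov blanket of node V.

By definition, MB(V) is built from V's parents, V's children, and the co-parents of V.
Pa(V) = {B, F, J}.
Children of V: X.
Co-parents of V (other parents of its children):
  X: C, K, Q, R
Union: {B, F, J} ∪ {X} ∪ {C, K, Q, R} = {B, C, F, J, K, Q, R, X}.

{B, C, F, J, K, Q, R, X}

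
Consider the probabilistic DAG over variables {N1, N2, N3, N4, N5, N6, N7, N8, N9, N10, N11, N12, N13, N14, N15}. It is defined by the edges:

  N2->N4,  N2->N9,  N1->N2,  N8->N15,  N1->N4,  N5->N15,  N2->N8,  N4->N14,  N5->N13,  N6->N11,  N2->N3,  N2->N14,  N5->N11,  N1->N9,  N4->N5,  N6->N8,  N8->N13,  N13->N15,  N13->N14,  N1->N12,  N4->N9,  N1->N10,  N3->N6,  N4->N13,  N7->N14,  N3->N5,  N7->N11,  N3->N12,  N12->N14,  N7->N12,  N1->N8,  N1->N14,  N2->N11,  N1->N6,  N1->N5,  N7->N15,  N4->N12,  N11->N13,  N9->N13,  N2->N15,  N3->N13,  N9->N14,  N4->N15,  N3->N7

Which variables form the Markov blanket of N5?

The Markov blanket of a node is its parents, its children, and the other parents of its children.
N5's children: N11, N13, N15.
N5 has parents N1, N3, N4.
Co-parents of N5 (other parents of its children):
  N11 also has parents N2, N6, N7.
  parents(N13) \ {N5} = {N3, N4, N8, N9, N11}.
  parents(N15) \ {N5} = {N2, N4, N7, N8, N13}.
Taking the union gives {N1, N2, N3, N4, N6, N7, N8, N9, N11, N13, N15}.

{N1, N2, N3, N4, N6, N7, N8, N9, N11, N13, N15}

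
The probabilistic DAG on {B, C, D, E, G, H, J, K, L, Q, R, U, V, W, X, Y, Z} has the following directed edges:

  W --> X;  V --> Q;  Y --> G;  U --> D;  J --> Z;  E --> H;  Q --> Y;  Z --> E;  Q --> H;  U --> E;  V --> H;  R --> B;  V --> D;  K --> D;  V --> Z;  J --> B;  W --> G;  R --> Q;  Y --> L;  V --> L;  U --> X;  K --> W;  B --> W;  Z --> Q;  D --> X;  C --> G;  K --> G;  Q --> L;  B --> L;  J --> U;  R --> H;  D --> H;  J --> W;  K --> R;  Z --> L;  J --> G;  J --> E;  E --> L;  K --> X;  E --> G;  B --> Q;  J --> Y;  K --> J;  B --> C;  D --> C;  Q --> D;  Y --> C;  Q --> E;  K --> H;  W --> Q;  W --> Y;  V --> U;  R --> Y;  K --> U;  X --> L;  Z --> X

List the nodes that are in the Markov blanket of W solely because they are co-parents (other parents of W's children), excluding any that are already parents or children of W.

{C, D, E, R, U, V, Z}

Children of W: G, Q, X, Y.
  parents(Q) \ {W} = {B, R, V, Z}.
  Y's other parents are J, Q, R.
  parents(X) \ {W} = {D, K, U, Z}.
  parents(G) \ {W} = {C, E, J, K, Y}.
Excluding nodes already adjacent to W (B, G, J, K, Q, X, Y), the co-parent-only contribution is {C, D, E, R, U, V, Z}.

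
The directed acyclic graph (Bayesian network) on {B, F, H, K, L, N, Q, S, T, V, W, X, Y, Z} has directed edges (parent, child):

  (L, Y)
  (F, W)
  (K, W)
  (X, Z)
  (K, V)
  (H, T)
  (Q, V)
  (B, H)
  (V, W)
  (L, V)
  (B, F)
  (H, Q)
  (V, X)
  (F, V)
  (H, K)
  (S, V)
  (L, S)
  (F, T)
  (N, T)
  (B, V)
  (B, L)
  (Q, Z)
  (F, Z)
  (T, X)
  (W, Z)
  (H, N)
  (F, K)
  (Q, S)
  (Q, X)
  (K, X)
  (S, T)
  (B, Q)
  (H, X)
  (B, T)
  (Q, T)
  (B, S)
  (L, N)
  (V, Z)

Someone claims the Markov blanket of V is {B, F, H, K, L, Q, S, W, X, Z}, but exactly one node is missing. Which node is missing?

T

By definition, MB(V) is built from V's parents, V's children, and the co-parents of V.
V has parents B, F, K, L, Q, S.
Ch(V) = {W, X, Z}.
Other parents of V's children:
  W: F, K
  X: H, K, Q, T
  Z: F, Q, W, X
MB(V) = {B, F, H, K, L, Q, S, T, W, X, Z}.
Comparing with the claimed set, T is missing.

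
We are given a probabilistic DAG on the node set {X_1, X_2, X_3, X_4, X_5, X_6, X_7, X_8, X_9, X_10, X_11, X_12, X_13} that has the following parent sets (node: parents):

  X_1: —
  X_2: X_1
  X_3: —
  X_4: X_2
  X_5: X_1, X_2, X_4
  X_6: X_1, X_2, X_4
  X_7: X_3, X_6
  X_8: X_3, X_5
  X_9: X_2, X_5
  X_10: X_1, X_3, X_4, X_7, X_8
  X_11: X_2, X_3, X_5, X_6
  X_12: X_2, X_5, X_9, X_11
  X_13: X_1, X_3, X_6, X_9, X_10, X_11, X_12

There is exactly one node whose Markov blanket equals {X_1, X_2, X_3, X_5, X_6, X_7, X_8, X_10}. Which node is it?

The target node must have every member of {X_1, X_2, X_3, X_5, X_6, X_7, X_8, X_10} as a parent, child, or co-parent, and no others.
Parents of X_4: X_2; children: X_5, X_6, X_10; co-parents: X_1, X_2, X_3, X_7, X_8.
These exactly cover the given set, so the node is X_4.

X_4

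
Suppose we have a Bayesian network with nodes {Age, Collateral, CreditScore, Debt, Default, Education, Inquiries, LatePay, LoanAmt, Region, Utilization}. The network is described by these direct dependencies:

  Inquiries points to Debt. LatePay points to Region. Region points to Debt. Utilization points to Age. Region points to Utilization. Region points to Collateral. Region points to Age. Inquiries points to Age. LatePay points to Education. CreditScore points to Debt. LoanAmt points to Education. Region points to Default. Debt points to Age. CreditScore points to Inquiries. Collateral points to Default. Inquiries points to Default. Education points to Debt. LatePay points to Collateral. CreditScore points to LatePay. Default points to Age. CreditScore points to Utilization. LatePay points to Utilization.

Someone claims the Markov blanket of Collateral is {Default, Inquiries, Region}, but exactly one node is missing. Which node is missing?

By definition, MB(Collateral) is built from Collateral's parents, Collateral's children, and the co-parents of Collateral.
Collateral's children: Default.
Parents of Collateral: LatePay, Region.
Parents of each child, excluding Collateral:
  Default: Inquiries, Region
MB(Collateral) = {Default, Inquiries, LatePay, Region}.
Comparing with the claimed set, LatePay is missing.

LatePay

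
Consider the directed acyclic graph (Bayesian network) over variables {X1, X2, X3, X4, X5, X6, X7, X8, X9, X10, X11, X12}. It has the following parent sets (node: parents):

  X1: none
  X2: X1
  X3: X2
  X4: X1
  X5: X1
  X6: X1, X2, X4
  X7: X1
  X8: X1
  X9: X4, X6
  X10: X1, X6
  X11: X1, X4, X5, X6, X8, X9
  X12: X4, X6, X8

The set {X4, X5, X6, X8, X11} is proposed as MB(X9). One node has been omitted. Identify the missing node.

X1

X9's parents: X4, X6.
Children of X9: X11.
Co-parents of X9 (other parents of its children):
  X11 also has parents X1, X4, X5, X6, X8.
MB(X9) = {X1, X4, X5, X6, X8, X11}.
Comparing with the claimed set, X1 is missing.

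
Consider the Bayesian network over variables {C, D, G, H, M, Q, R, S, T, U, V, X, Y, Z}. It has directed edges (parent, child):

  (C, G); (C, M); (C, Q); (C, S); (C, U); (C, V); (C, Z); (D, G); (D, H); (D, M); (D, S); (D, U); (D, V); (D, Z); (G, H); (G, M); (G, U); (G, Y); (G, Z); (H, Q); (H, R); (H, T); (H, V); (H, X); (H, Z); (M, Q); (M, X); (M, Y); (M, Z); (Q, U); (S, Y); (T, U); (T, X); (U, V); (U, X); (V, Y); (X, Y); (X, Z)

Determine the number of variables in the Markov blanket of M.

12

Parents of M: C, D, G.
M's children: Q, X, Y, Z.
For each child, the remaining parents (spouses of M):
  Q: C, H
  X: H, T, U
  Y: G, S, V, X
  Z: C, D, G, H, X
MB(M) = {C, D, G, H, Q, S, T, U, V, X, Y, Z}, which has 12 nodes.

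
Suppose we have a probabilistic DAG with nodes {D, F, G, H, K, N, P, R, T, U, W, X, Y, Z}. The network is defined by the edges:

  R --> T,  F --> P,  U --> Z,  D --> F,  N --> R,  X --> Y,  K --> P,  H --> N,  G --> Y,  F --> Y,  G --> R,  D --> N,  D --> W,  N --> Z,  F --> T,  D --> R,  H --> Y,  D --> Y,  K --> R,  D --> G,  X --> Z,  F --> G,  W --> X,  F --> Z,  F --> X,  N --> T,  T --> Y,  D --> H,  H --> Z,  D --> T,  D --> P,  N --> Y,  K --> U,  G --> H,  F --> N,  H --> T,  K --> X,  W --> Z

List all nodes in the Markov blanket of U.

{F, H, K, N, W, X, Z}

The Markov blanket of a node is its parents, its children, and the other parents of its children.
Pa(U) = {K}.
U's children: Z.
Other parents of U's children:
  Z also has parents F, H, N, W, X.
Union: {K} ∪ {Z} ∪ {F, H, N, W, X} = {F, H, K, N, W, X, Z}.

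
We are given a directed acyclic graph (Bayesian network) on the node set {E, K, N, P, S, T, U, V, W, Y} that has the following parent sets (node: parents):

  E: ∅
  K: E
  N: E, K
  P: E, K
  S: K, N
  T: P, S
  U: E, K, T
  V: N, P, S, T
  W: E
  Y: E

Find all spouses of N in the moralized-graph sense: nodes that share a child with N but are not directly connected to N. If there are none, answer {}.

{P, T}

Children of N: S, V.
  parents(S) \ {N} = {K}.
  V also has parents P, S, T.
Excluding nodes already adjacent to N (E, K, S, V), the co-parent-only contribution is {P, T}.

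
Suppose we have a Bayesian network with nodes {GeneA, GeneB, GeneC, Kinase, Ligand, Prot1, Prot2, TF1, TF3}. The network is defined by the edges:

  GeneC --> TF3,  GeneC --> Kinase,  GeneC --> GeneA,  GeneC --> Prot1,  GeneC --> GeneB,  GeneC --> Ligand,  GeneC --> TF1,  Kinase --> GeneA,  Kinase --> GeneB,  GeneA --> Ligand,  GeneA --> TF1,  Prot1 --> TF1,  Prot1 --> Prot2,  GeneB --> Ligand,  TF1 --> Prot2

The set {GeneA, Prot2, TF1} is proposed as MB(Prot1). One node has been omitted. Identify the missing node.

GeneC

Prot1's parents: GeneC.
Prot1's children: Prot2, TF1.
Other parents of Prot1's children:
  TF1's other parents are GeneA, GeneC.
  parents(Prot2) \ {Prot1} = {TF1}.
MB(Prot1) = {GeneA, GeneC, Prot2, TF1}.
Comparing with the claimed set, GeneC is missing.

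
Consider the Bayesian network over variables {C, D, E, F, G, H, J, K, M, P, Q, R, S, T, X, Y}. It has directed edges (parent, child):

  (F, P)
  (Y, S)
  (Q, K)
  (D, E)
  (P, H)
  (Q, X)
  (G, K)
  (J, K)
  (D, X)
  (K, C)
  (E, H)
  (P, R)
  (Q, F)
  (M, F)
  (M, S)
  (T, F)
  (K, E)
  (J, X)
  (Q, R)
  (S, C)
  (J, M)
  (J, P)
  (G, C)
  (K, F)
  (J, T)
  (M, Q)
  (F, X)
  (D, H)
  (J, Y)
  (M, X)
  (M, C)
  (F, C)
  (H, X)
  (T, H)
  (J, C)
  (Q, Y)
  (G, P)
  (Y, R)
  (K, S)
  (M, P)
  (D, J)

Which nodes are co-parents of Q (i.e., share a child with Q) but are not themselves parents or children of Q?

{D, G, H, J, P, T}

Children of Q: F, K, R, X, Y.
  parents(K) \ {Q} = {G, J}.
  F also has parents K, M, T.
  Y's other parent is J.
  X's other parents are D, F, H, J, M.
  R also has parents P, Y.
Excluding nodes already adjacent to Q (F, K, M, R, X, Y), the co-parent-only contribution is {D, G, H, J, P, T}.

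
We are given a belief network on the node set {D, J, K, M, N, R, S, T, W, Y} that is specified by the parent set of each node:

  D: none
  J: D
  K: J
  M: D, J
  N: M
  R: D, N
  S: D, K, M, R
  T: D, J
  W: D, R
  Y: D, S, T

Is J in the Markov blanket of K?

J is a parent of K.
So J ∈ MB(K).

Yes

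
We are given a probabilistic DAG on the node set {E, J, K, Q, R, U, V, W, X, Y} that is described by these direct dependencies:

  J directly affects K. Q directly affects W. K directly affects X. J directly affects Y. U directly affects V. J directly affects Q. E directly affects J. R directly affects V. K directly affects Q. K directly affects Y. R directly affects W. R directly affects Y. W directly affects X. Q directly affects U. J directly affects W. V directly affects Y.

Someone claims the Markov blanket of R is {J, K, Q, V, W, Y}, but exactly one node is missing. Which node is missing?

U

Pa(R) = {}.
R has children V, W, Y.
Other parents of R's children:
  V: U
  W: J, Q
  Y: J, K, V
MB(R) = {J, K, Q, U, V, W, Y}.
Comparing with the claimed set, U is missing.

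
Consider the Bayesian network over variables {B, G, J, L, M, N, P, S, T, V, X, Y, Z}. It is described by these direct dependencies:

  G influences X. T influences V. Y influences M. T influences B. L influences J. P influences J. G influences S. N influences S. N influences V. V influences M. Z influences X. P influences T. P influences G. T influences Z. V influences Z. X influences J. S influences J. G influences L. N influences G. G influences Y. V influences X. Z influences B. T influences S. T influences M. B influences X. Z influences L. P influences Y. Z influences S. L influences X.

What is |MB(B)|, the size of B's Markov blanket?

B's parents: T, Z.
Ch(B) = {X}.
For each child, the remaining parents (spouses of B):
  parents(X) \ {B} = {G, L, V, Z}.
MB(B) = {G, L, T, V, X, Z}, which has 6 nodes.

6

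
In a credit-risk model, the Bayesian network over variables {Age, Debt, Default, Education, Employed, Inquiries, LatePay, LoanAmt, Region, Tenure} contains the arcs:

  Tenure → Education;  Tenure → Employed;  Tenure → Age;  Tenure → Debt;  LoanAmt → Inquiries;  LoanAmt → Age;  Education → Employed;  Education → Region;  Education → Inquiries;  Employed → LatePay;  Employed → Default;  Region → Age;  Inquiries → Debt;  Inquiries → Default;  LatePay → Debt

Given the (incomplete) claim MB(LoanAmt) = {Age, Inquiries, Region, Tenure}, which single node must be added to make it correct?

LoanAmt has children Age, Inquiries.
Pa(LoanAmt) = {}.
Other parents of LoanAmt's children:
  Inquiries also has parent Education.
  parents(Age) \ {LoanAmt} = {Region, Tenure}.
MB(LoanAmt) = {Age, Education, Inquiries, Region, Tenure}.
Comparing with the claimed set, Education is missing.

Education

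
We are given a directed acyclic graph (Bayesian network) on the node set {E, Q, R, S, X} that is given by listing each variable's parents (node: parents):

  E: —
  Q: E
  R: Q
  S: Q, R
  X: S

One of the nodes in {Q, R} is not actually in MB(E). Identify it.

R

By definition, MB(E) is built from E's parents, E's children, and the co-parents of E.
Parents of E: none.
E has child Q.
Other parents of E's children:
  Q has no other parent.
MB(E) = {Q}.
R is neither a parent, child, nor co-parent of E, so it does not belong.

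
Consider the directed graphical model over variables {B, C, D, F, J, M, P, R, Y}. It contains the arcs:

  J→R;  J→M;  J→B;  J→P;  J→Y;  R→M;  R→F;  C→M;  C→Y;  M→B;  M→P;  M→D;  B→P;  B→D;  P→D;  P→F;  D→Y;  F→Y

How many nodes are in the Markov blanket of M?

6

Recall MB(v) = parents ∪ children ∪ spouses, where spouses are the other parents of v's children.
M has parents C, J, R.
M's children: B, D, P.
For each child, the remaining parents (spouses of M):
  B also has parent J.
  parents(P) \ {M} = {B, J}.
  parents(D) \ {M} = {B, P}.
MB(M) = {B, C, D, J, P, R}, which has 6 nodes.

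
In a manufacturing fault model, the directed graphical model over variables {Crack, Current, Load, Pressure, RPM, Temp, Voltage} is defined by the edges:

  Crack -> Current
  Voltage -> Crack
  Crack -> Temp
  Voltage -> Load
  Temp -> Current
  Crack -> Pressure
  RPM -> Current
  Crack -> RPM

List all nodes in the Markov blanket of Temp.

{Crack, Current, RPM}

A node's Markov blanket = Pa ∪ Ch ∪ (parents of Ch other than the node itself).
Temp's children: Current.
Pa(Temp) = {Crack}.
Other parents of Temp's children:
  Current: Crack, RPM
So the Markov blanket of Temp is {Crack, Current, RPM}.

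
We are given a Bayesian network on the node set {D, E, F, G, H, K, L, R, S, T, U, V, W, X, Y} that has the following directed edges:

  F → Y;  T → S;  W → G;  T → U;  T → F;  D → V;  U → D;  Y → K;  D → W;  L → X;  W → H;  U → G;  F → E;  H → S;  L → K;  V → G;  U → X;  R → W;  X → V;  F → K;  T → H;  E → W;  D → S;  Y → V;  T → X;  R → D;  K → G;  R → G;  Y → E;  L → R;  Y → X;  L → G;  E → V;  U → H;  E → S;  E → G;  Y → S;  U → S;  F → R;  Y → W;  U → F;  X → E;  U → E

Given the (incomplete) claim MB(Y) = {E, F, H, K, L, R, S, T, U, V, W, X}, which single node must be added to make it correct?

Y has children E, K, S, V, W, X.
Y has parent F.
For each child, the remaining parents (spouses of Y):
  X's other parents are L, T, U.
  E's other parents are F, U, X.
  parents(V) \ {Y} = {D, E, X}.
  W also has parents D, E, R.
  K's other parents are F, L.
  parents(S) \ {Y} = {D, E, H, T, U}.
MB(Y) = {D, E, F, H, K, L, R, S, T, U, V, W, X}.
Comparing with the claimed set, D is missing.

D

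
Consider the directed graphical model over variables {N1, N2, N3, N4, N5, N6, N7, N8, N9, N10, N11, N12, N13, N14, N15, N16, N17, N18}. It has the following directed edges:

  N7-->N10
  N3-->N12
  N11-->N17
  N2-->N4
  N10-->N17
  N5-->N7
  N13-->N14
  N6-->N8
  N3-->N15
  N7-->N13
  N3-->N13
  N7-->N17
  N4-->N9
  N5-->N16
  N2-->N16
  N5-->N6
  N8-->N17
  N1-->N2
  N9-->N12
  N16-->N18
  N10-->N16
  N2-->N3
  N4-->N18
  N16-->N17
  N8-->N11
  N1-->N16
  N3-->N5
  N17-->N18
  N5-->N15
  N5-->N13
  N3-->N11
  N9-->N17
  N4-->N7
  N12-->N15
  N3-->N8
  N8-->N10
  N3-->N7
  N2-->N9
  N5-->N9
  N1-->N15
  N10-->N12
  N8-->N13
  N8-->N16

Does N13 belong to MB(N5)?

Yes

N13 is a child of N5.
So N13 ∈ MB(N5).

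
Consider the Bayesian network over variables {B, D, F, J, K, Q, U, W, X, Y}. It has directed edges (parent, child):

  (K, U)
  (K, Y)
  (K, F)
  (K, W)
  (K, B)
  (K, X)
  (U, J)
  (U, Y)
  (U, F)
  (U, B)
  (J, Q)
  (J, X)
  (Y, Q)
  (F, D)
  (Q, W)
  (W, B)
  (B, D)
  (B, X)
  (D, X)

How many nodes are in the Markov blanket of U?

6

U's parents: K.
U's children: B, F, J, Y.
Co-parents of U (other parents of its children):
  J: no additional parents.
  parents(Y) \ {U} = {K}.
  parents(F) \ {U} = {K}.
  parents(B) \ {U} = {K, W}.
MB(U) = {B, F, J, K, W, Y}, which has 6 nodes.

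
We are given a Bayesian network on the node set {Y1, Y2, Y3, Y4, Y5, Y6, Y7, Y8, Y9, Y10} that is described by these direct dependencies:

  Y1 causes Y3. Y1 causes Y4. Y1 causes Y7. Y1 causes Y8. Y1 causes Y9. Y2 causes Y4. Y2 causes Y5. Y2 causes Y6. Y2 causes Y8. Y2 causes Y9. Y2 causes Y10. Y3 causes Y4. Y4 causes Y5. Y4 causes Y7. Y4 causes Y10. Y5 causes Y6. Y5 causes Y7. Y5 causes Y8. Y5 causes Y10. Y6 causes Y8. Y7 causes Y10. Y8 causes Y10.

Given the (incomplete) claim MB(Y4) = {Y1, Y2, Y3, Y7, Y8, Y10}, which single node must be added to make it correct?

Y4 has parents Y1, Y2, Y3.
Y4's children: Y5, Y7, Y10.
Other parents of Y4's children:
  Y5 also has parent Y2.
  Y7's other parents are Y1, Y5.
  parents(Y10) \ {Y4} = {Y2, Y5, Y7, Y8}.
MB(Y4) = {Y1, Y2, Y3, Y5, Y7, Y8, Y10}.
Comparing with the claimed set, Y5 is missing.

Y5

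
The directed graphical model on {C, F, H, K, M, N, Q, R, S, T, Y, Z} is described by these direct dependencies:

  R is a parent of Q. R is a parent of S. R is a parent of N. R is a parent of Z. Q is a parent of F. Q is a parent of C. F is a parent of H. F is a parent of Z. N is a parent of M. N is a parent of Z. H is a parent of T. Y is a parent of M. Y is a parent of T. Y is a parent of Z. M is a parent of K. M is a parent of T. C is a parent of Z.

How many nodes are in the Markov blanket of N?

A node's Markov blanket = Pa ∪ Ch ∪ (parents of Ch other than the node itself).
Children of N: M, Z.
N has parent R.
Co-parents of N (other parents of its children):
  M's other parent is Y.
  parents(Z) \ {N} = {C, F, R, Y}.
MB(N) = {C, F, M, R, Y, Z}, which has 6 nodes.

6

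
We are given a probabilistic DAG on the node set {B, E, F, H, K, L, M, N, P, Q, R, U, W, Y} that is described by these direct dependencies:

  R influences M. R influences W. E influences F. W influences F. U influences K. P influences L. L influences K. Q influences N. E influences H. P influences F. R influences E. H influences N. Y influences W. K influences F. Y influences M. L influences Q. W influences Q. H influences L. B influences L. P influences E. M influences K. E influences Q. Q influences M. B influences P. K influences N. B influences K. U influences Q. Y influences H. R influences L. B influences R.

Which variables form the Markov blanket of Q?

{E, H, K, L, M, N, R, U, W, Y}

Pa(Q) = {E, L, U, W}.
Ch(Q) = {M, N}.
Co-parents of Q (other parents of its children):
  parents(M) \ {Q} = {R, Y}.
  N's other parents are H, K.
Taking the union gives {E, H, K, L, M, N, R, U, W, Y}.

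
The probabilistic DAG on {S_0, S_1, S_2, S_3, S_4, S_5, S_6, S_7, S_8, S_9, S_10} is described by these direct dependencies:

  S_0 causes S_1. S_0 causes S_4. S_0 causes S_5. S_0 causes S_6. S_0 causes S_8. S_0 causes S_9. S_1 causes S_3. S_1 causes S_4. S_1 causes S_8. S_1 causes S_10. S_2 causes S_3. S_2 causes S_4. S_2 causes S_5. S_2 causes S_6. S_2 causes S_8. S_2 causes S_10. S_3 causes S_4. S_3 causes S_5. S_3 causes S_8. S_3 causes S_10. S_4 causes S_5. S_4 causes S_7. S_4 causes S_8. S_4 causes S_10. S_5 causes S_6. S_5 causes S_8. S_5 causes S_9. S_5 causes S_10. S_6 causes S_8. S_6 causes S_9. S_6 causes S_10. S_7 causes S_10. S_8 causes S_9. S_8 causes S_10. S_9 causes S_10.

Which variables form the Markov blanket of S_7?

By definition, MB(S_7) is built from S_7's parents, S_7's children, and the co-parents of S_7.
S_7's parents: S_4.
S_7 has child S_10.
For each child, the remaining parents (spouses of S_7):
  S_10 also has parents S_1, S_2, S_3, S_4, S_5, S_6, S_8, S_9.
Taking the union gives {S_1, S_2, S_3, S_4, S_5, S_6, S_8, S_9, S_10}.

{S_1, S_2, S_3, S_4, S_5, S_6, S_8, S_9, S_10}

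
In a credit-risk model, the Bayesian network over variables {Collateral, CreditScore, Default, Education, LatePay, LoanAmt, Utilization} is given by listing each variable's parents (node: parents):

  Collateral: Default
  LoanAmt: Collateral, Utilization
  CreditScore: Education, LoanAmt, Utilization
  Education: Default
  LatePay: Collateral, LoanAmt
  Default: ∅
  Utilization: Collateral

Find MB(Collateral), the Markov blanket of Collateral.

Collateral's parents: Default.
Children of Collateral: LatePay, LoanAmt, Utilization.
Other parents of Collateral's children:
  Utilization: no additional parents.
  LoanAmt's other parent is Utilization.
  parents(LatePay) \ {Collateral} = {LoanAmt}.
MB(Collateral) = {Default, LatePay, LoanAmt, Utilization}.

{Default, LatePay, LoanAmt, Utilization}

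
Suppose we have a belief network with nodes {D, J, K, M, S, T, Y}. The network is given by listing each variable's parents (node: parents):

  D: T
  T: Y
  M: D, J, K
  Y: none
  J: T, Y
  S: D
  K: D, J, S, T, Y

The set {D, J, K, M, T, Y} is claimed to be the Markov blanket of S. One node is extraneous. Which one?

Recall MB(v) = parents ∪ children ∪ spouses, where spouses are the other parents of v's children.
Parents of S: D.
S has child K.
Parents of each child, excluding S:
  K also has parents D, J, T, Y.
MB(S) = {D, J, K, T, Y}.
M is neither a parent, child, nor co-parent of S, so it does not belong.

M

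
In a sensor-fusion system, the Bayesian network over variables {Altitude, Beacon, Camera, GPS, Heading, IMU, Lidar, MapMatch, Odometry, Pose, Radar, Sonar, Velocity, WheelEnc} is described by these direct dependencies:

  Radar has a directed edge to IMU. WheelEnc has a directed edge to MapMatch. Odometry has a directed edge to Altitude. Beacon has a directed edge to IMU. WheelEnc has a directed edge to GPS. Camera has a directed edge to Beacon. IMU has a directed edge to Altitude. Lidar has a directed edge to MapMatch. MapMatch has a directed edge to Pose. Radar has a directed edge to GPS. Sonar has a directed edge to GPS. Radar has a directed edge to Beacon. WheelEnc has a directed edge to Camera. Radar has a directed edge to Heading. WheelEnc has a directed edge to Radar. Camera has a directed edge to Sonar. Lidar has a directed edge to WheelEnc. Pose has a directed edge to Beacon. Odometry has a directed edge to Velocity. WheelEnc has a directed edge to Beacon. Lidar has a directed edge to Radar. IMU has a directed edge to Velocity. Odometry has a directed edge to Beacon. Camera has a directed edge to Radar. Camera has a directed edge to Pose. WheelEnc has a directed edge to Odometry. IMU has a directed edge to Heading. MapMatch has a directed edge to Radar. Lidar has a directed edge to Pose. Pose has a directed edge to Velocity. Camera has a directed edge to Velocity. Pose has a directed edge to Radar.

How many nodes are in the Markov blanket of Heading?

By definition, MB(Heading) is built from Heading's parents, Heading's children, and the co-parents of Heading.
Heading has no children.
Heading has parents IMU, Radar.
With no children, Heading has no spouses; the co-parent set is empty.
MB(Heading) = {IMU, Radar}, which has 2 nodes.

2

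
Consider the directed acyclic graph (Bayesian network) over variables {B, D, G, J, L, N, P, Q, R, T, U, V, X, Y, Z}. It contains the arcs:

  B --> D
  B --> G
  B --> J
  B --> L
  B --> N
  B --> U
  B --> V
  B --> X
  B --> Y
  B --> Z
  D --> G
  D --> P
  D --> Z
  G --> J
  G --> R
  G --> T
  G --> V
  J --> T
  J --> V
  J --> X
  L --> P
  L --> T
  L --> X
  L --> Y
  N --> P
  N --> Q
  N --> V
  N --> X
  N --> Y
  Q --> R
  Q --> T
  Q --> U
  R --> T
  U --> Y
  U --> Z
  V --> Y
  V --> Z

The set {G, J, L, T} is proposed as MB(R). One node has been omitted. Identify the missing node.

Q

A node's Markov blanket = Pa ∪ Ch ∪ (parents of Ch other than the node itself).
R has child T.
R has parents G, Q.
Co-parents of R (other parents of its children):
  parents(T) \ {R} = {G, J, L, Q}.
MB(R) = {G, J, L, Q, T}.
Comparing with the claimed set, Q is missing.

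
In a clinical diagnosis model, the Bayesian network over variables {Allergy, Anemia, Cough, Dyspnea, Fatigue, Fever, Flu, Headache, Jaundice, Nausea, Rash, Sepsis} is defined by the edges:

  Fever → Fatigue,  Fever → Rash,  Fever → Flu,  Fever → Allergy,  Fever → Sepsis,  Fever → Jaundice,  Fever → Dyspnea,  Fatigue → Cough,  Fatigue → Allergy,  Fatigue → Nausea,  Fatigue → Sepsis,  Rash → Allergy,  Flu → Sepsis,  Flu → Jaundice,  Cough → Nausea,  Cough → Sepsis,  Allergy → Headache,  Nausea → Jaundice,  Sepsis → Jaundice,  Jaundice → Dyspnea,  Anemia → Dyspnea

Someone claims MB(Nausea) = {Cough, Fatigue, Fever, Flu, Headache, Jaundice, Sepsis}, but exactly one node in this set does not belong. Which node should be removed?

Headache

Nausea's children: Jaundice.
Nausea has parents Cough, Fatigue.
Other parents of Nausea's children:
  Jaundice: Fever, Flu, Sepsis
MB(Nausea) = {Cough, Fatigue, Fever, Flu, Jaundice, Sepsis}.
Headache is neither a parent, child, nor co-parent of Nausea, so it does not belong.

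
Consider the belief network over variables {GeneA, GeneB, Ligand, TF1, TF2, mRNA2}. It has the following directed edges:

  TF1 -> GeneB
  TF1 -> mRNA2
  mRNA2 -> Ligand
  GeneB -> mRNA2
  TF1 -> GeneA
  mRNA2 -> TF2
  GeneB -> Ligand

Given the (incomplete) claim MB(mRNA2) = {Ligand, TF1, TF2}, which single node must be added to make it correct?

GeneB

mRNA2 has parents GeneB, TF1.
Ch(mRNA2) = {Ligand, TF2}.
Parents of each child, excluding mRNA2:
  Ligand also has parent GeneB.
  TF2 has no other parent.
MB(mRNA2) = {GeneB, Ligand, TF1, TF2}.
Comparing with the claimed set, GeneB is missing.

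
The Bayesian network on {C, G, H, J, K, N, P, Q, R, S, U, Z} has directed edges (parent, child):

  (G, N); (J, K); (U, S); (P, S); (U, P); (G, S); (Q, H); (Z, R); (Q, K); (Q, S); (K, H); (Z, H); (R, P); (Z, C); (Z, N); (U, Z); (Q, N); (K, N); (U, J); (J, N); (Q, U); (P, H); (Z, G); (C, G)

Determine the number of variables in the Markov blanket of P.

Pa(P) = {R, U}.
Children of P: H, S.
For each child, the remaining parents (spouses of P):
  parents(H) \ {P} = {K, Q, Z}.
  S's other parents are G, Q, U.
MB(P) = {G, H, K, Q, R, S, U, Z}, which has 8 nodes.

8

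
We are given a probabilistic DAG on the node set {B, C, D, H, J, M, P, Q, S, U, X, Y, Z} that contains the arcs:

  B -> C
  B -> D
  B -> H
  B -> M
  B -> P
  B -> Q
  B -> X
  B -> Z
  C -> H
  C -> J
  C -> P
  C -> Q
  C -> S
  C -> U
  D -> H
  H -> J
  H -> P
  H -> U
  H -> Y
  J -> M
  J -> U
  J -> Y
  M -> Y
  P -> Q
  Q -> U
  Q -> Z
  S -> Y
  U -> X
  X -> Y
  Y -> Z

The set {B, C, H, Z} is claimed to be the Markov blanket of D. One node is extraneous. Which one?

Children of D: H.
Pa(D) = {B}.
For each child, the remaining parents (spouses of D):
  parents(H) \ {D} = {B, C}.
MB(D) = {B, C, H}.
Z is neither a parent, child, nor co-parent of D, so it does not belong.

Z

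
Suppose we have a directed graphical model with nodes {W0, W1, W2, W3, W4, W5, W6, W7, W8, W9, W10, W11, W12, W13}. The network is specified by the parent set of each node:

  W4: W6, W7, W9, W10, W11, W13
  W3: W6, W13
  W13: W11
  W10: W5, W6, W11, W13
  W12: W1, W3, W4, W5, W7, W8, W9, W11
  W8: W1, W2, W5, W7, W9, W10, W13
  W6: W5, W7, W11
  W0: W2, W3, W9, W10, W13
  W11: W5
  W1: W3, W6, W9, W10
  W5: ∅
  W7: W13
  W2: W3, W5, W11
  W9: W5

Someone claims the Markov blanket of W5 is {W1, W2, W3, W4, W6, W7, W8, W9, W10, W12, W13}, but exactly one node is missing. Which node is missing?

W11

A node's Markov blanket = Pa ∪ Ch ∪ (parents of Ch other than the node itself).
Parents of W5: none.
W5 has children W2, W6, W8, W9, W10, W11, W12.
Other parents of W5's children:
  W11: no additional parents.
  W9 has no other parent.
  W6 also has parents W7, W11.
  W10 also has parents W6, W11, W13.
  W2's other parents are W3, W11.
  W8 also has parents W1, W2, W7, W9, W10, W13.
  W12's other parents are W1, W3, W4, W7, W8, W9, W11.
MB(W5) = {W1, W2, W3, W4, W6, W7, W8, W9, W10, W11, W12, W13}.
Comparing with the claimed set, W11 is missing.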